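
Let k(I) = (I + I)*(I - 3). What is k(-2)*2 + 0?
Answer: 40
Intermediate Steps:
k(I) = 2*I*(-3 + I) (k(I) = (2*I)*(-3 + I) = 2*I*(-3 + I))
k(-2)*2 + 0 = (2*(-2)*(-3 - 2))*2 + 0 = (2*(-2)*(-5))*2 + 0 = 20*2 + 0 = 40 + 0 = 40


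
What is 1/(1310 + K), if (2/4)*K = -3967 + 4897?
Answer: 1/3170 ≈ 0.00031546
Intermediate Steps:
K = 1860 (K = 2*(-3967 + 4897) = 2*930 = 1860)
1/(1310 + K) = 1/(1310 + 1860) = 1/3170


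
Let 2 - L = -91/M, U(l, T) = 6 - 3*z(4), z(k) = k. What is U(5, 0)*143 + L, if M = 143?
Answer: -9409/11 ≈ -855.36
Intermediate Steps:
U(l, T) = -6 (U(l, T) = 6 - 3*4 = 6 - 12 = -6)
L = 29/11 (L = 2 - (-91)/143 = 2 - 1*(-7/11) = 2 + 7/11 = 29/11 ≈ 2.6364)
U(5, 0)*143 + L = -6*143 + 29/11 = -858 + 29/11 = -9409/11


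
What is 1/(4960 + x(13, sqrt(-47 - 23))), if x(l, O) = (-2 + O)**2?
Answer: I/(2*(2*sqrt(70) + 2447*I)) ≈ 0.00020432 + 1.3972e-6*I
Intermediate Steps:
1/(4960 + x(13, sqrt(-47 - 23))) = 1/(4960 + (-2 + sqrt(-47 - 23))**2) = 1/(4960 + (-2 + sqrt(-70))**2) = 1/(4960 + (-2 + I*sqrt(70))**2)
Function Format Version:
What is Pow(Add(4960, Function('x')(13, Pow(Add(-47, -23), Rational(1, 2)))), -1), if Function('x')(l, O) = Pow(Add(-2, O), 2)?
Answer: Mul(Rational(1, 2), I, Pow(Add(Mul(2, Pow(70, Rational(1, 2))), Mul(2447, I)), -1)) ≈ Add(0.00020432, Mul(1.3972e-6, I))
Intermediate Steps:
Pow(Add(4960, Function('x')(13, Pow(Add(-47, -23), Rational(1, 2)))), -1) = Pow(Add(4960, Pow(Add(-2, Pow(Add(-47, -23), Rational(1, 2))), 2)), -1) = Pow(Add(4960, Pow(Add(-2, Pow(-70, Rational(1, 2))), 2)), -1) = Pow(Add(4960, Pow(Add(-2, Mul(I, Pow(70, Rational(1, 2)))), 2)), -1)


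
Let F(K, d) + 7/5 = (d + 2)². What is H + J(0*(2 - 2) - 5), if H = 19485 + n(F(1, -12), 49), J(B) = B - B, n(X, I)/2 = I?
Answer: 19583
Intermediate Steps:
F(K, d) = -7/5 + (2 + d)² (F(K, d) = -7/5 + (d + 2)² = -7/5 + (2 + d)²)
n(X, I) = 2*I
J(B) = 0
H = 19583 (H = 19485 + 2*49 = 19485 + 98 = 19583)
H + J(0*(2 - 2) - 5) = 19583 + 0 = 19583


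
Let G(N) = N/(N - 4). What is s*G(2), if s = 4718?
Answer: -4718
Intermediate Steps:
G(N) = N/(-4 + N)
s*G(2) = 4718*(2/(-4 + 2)) = 4718*(2/(-2)) = 4718*(2*(-½)) = 4718*(-1) = -4718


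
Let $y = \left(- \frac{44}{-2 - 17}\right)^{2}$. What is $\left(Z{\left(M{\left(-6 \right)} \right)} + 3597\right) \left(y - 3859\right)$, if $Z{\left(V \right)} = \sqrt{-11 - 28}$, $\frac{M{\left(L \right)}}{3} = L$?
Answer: $- \frac{5004013311}{361} - \frac{1391163 i \sqrt{39}}{361} \approx -1.3862 \cdot 10^{7} - 24066.0 i$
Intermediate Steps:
$M{\left(L \right)} = 3 L$
$Z{\left(V \right)} = i \sqrt{39}$ ($Z{\left(V \right)} = \sqrt{-39} = i \sqrt{39}$)
$y = \frac{1936}{361}$ ($y = \left(- \frac{44}{-2 - 17}\right)^{2} = \left(- \frac{44}{-19}\right)^{2} = \left(\left(-44\right) \left(- \frac{1}{19}\right)\right)^{2} = \left(\frac{44}{19}\right)^{2} = \frac{1936}{361} \approx 5.3629$)
$\left(Z{\left(M{\left(-6 \right)} \right)} + 3597\right) \left(y - 3859\right) = \left(i \sqrt{39} + 3597\right) \left(\frac{1936}{361} - 3859\right) = \left(3597 + i \sqrt{39}\right) \left(- \frac{1391163}{361}\right) = - \frac{5004013311}{361} - \frac{1391163 i \sqrt{39}}{361}$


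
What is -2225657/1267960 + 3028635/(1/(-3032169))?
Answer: -11644099112687273057/1267960 ≈ -9.1833e+12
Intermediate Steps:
-2225657/1267960 + 3028635/(1/(-3032169)) = -2225657*1/1267960 + 3028635/(-1/3032169) = -2225657/1267960 + 3028635*(-3032169) = -2225657/1267960 - 9183333159315 = -11644099112687273057/1267960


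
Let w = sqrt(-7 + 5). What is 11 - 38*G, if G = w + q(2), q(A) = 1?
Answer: -27 - 38*I*sqrt(2) ≈ -27.0 - 53.74*I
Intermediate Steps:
w = I*sqrt(2) (w = sqrt(-2) = I*sqrt(2) ≈ 1.4142*I)
G = 1 + I*sqrt(2) (G = I*sqrt(2) + 1 = 1 + I*sqrt(2) ≈ 1.0 + 1.4142*I)
11 - 38*G = 11 - 38*(1 + I*sqrt(2)) = 11 + (-38 - 38*I*sqrt(2)) = -27 - 38*I*sqrt(2)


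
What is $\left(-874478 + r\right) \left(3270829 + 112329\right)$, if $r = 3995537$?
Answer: $10559035724322$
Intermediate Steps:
$\left(-874478 + r\right) \left(3270829 + 112329\right) = \left(-874478 + 3995537\right) \left(3270829 + 112329\right) = 3121059 \cdot 3383158 = 10559035724322$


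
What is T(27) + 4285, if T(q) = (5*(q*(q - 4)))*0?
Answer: 4285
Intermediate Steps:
T(q) = 0 (T(q) = (5*(q*(-4 + q)))*0 = (5*q*(-4 + q))*0 = 0)
T(27) + 4285 = 0 + 4285 = 4285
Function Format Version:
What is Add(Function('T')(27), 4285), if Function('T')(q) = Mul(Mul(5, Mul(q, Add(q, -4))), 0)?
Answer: 4285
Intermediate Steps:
Function('T')(q) = 0 (Function('T')(q) = Mul(Mul(5, Mul(q, Add(-4, q))), 0) = Mul(Mul(5, q, Add(-4, q)), 0) = 0)
Add(Function('T')(27), 4285) = Add(0, 4285) = 4285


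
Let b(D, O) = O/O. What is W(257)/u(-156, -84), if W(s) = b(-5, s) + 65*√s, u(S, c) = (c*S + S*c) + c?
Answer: 1/26124 + 65*√257/26124 ≈ 0.039926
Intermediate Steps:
b(D, O) = 1
u(S, c) = c + 2*S*c (u(S, c) = (S*c + S*c) + c = 2*S*c + c = c + 2*S*c)
W(s) = 1 + 65*√s
W(257)/u(-156, -84) = (1 + 65*√257)/((-84*(1 + 2*(-156)))) = (1 + 65*√257)/((-84*(1 - 312))) = (1 + 65*√257)/((-84*(-311))) = (1 + 65*√257)/26124 = (1 + 65*√257)*(1/26124) = 1/26124 + 65*√257/26124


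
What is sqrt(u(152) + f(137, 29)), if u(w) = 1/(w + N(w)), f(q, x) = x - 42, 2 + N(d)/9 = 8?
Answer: I*sqrt(551462)/206 ≈ 3.6049*I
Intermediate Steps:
N(d) = 54 (N(d) = -18 + 9*8 = -18 + 72 = 54)
f(q, x) = -42 + x
u(w) = 1/(54 + w) (u(w) = 1/(w + 54) = 1/(54 + w))
sqrt(u(152) + f(137, 29)) = sqrt(1/(54 + 152) + (-42 + 29)) = sqrt(1/206 - 13) = sqrt(-2677/206) = I*sqrt(551462)/206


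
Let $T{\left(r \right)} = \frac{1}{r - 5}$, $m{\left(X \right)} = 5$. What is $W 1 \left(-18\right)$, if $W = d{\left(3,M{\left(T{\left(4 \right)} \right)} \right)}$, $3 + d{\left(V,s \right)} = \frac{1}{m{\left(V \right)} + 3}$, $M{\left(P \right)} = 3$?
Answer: $\frac{207}{4} \approx 51.75$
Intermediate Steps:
$T{\left(r \right)} = \frac{1}{-5 + r}$
$d{\left(V,s \right)} = - \frac{23}{8}$ ($d{\left(V,s \right)} = -3 + \frac{1}{5 + 3} = -3 + \frac{1}{8} = - \frac{23}{8}$)
$W = - \frac{23}{8} \approx -2.875$
$W 1 \left(-18\right) = \left(- \frac{23}{8}\right) 1 \left(-18\right) = \left(- \frac{23}{8}\right) \left(-18\right) = \frac{207}{4}$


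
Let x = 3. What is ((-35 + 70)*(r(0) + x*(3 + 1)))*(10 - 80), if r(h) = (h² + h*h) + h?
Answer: -29400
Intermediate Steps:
r(h) = h + 2*h² (r(h) = (h² + h²) + h = 2*h² + h = h + 2*h²)
((-35 + 70)*(r(0) + x*(3 + 1)))*(10 - 80) = ((-35 + 70)*(0*(1 + 2*0) + 3*(3 + 1)))*(10 - 80) = (35*(0*(1 + 0) + 3*4))*(-70) = (35*(0*1 + 12))*(-70) = (35*(0 + 12))*(-70) = (35*12)*(-70) = 420*(-70) = -29400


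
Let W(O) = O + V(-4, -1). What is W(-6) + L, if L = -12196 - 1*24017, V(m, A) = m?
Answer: -36223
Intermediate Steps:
W(O) = -4 + O (W(O) = O - 4 = -4 + O)
L = -36213 (L = -12196 - 24017 = -36213)
W(-6) + L = (-4 - 6) - 36213 = -10 - 36213 = -36223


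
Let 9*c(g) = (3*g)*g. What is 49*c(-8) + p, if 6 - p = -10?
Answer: 3184/3 ≈ 1061.3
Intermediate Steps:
p = 16 (p = 6 - 1*(-10) = 6 + 10 = 16)
c(g) = g**2/3 (c(g) = ((3*g)*g)/9 = (3*g**2)/9 = g**2/3)
49*c(-8) + p = 49*((1/3)*(-8)**2) + 16 = 49*((1/3)*64) + 16 = 49*(64/3) + 16 = 3136/3 + 16 = 3184/3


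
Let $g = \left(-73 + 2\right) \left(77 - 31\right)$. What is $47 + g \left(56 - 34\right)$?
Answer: $-71805$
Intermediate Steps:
$g = -3266$ ($g = \left(-71\right) 46 = -3266$)
$47 + g \left(56 - 34\right) = 47 - 3266 \left(56 - 34\right) = 47 - 71852 = -71805$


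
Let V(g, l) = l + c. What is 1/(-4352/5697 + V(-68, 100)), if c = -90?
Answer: 5697/52618 ≈ 0.10827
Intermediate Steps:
V(g, l) = -90 + l (V(g, l) = l - 90 = -90 + l)
1/(-4352/5697 + V(-68, 100)) = 1/(-4352/5697 + (-90 + 100)) = 1/(-4352*1/5697 + 10) = 1/(-4352/5697 + 10) = 1/(52618/5697) = 5697/52618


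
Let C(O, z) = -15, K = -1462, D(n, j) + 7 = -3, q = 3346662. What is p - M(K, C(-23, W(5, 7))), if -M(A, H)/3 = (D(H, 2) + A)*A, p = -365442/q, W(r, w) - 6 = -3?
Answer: 327374122207/50707 ≈ 6.4562e+6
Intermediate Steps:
W(r, w) = 3 (W(r, w) = 6 - 3 = 3)
D(n, j) = -10 (D(n, j) = -7 - 3 = -10)
p = -5537/50707 (p = -365442/3346662 = -365442*1/3346662 = -5537/50707 ≈ -0.10920)
M(A, H) = -3*A*(-10 + A) (M(A, H) = -3*(-10 + A)*A = -3*A*(-10 + A))
p - M(K, C(-23, W(5, 7))) = -5537/50707 - 3*(-1462)*(10 - 1*(-1462)) = -5537/50707 - 3*(-1462)*(10 + 1462) = -5537/50707 - 3*(-1462)*1472 = -5537/50707 - 1*(-6456192) = -5537/50707 + 6456192 = 327374122207/50707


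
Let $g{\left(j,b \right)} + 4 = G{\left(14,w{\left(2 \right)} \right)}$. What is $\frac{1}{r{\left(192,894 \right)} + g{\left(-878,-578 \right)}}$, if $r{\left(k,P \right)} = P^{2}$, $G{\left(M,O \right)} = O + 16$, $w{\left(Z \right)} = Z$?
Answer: $\frac{1}{799250} \approx 1.2512 \cdot 10^{-6}$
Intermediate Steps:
$G{\left(M,O \right)} = 16 + O$
$g{\left(j,b \right)} = 14$ ($g{\left(j,b \right)} = -4 + \left(16 + 2\right) = -4 + 18 = 14$)
$\frac{1}{r{\left(192,894 \right)} + g{\left(-878,-578 \right)}} = \frac{1}{894^{2} + 14} = \frac{1}{799236 + 14} = \frac{1}{799250}$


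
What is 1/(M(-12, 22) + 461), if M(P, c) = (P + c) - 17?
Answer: 1/454 ≈ 0.0022026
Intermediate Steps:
M(P, c) = -17 + P + c
1/(M(-12, 22) + 461) = 1/((-17 - 12 + 22) + 461) = 1/(-7 + 461) = 1/454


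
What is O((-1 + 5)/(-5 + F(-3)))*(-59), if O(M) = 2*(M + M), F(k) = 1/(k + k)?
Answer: 5664/31 ≈ 182.71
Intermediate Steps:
F(k) = 1/(2*k)
O(M) = 4*M (O(M) = 2*(2*M) = 4*M)
O((-1 + 5)/(-5 + F(-3)))*(-59) = (4*((-1 + 5)/(-5 + (1/2)/(-3))))*(-59) = (4*(4/(-5 + (1/2)*(-1/3))))*(-59) = (4*(4/(-5 - 1/6)))*(-59) = (4*(4/(-31/6)))*(-59) = (4*(4*(-6/31)))*(-59) = (4*(-24/31))*(-59) = -96/31*(-59) = 5664/31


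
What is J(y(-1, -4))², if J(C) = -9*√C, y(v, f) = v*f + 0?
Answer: 324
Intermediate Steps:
y(v, f) = f*v (y(v, f) = f*v + 0 = f*v)
J(y(-1, -4))² = (-9*√(-4*(-1)))² = (-9*√4)² = (-9*2)² = (-18)² = 324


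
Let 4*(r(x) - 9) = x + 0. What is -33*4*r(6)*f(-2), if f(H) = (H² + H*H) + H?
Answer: -8316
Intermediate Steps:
r(x) = 9 + x/4 (r(x) = 9 + (x + 0)/4 = 9 + x/4)
f(H) = H + 2*H² (f(H) = (H² + H²) + H = 2*H² + H = H + 2*H²)
-33*4*r(6)*f(-2) = -33*4*(9 + (¼)*6)*(-2*(1 + 2*(-2))) = -33*4*(9 + 3/2)*(-2*(1 - 4)) = -33*4*(21/2)*(-2*(-3)) = -1386*6 = -33*252 = -8316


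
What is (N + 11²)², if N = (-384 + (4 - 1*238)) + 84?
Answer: 170569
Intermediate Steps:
N = -534 (N = (-384 + (4 - 238)) + 84 = (-384 - 234) + 84 = -618 + 84 = -534)
(N + 11²)² = (-534 + 11²)² = (-534 + 121)² = (-413)² = 170569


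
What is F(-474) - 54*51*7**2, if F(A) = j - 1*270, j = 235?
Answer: -134981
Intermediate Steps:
F(A) = -35 (F(A) = 235 - 1*270 = 235 - 270 = -35)
F(-474) - 54*51*7**2 = -35 - 54*51*7**2 = -35 - 2754*49 = -35 - 134946 = -134981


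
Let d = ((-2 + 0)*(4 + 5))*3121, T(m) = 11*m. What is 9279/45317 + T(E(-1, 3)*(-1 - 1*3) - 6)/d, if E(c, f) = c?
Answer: 261136318/1272909213 ≈ 0.20515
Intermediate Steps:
d = -56178 (d = -2*9*3121 = -18*3121 = -56178)
9279/45317 + T(E(-1, 3)*(-1 - 1*3) - 6)/d = 9279/45317 + (11*(-(-1 - 1*3) - 6))/(-56178) = 9279*(1/45317) + (11*(-(-1 - 3) - 6))*(-1/56178) = 9279/45317 + (11*(-1*(-4) - 6))*(-1/56178) = 9279/45317 + (11*(4 - 6))*(-1/56178) = 9279/45317 + (11*(-2))*(-1/56178) = 9279/45317 - 22*(-1/56178) = 9279/45317 + 11/28089 = 261136318/1272909213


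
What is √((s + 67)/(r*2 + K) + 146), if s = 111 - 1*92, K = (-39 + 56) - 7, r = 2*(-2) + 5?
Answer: √5514/6 ≈ 12.376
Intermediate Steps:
r = 1 (r = -4 + 5 = 1)
K = 10 (K = 17 - 7 = 10)
s = 19 (s = 111 - 92 = 19)
√((s + 67)/(r*2 + K) + 146) = √((19 + 67)/(1*2 + 10) + 146) = √(86/(2 + 10) + 146) = √(86/12 + 146) = √(86*(1/12) + 146) = √(43/6 + 146) = √(919/6) = √5514/6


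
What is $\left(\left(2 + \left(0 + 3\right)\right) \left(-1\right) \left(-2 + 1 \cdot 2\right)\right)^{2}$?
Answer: $0$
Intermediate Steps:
$\left(\left(2 + \left(0 + 3\right)\right) \left(-1\right) \left(-2 + 1 \cdot 2\right)\right)^{2} = \left(\left(2 + 3\right) \left(-1\right) \left(-2 + 2\right)\right)^{2} = \left(5 \left(-1\right) 0\right)^{2} = \left(\left(-5\right) 0\right)^{2} = 0^{2} = 0$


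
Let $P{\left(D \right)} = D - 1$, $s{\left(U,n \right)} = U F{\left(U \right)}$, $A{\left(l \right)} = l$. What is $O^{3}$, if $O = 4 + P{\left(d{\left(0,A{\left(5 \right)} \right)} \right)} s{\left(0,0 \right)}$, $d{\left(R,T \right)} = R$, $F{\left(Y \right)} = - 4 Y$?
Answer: $64$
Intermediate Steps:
$s{\left(U,n \right)} = - 4 U^{2}$ ($s{\left(U,n \right)} = U \left(- 4 U\right) = - 4 U^{2}$)
$P{\left(D \right)} = -1 + D$
$O = 4$ ($O = 4 + \left(-1 + 0\right) \left(- 4 \cdot 0^{2}\right) = 4 - \left(-4\right) 0 = 4 - 0 = 4 + 0 = 4$)
$O^{3} = 4^{3} = 64$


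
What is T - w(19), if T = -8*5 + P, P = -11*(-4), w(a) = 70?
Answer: -66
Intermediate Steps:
P = 44
T = 4 (T = -8*5 + 44 = -40 + 44 = 4)
T - w(19) = 4 - 1*70 = 4 - 70 = -66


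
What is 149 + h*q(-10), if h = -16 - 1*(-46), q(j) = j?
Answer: -151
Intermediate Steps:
h = 30 (h = -16 + 46 = 30)
149 + h*q(-10) = 149 + 30*(-10) = 149 - 300 = -151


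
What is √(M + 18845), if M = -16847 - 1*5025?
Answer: I*√3027 ≈ 55.018*I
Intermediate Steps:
M = -21872 (M = -16847 - 5025 = -21872)
√(M + 18845) = √(-21872 + 18845) = √(-3027) = I*√3027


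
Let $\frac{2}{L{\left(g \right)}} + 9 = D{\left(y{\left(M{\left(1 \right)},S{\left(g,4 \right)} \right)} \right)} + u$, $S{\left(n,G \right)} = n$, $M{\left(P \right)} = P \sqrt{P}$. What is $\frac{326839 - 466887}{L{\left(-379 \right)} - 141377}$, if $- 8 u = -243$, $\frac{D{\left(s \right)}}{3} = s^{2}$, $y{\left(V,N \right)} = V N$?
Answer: $\frac{482823182640}{487404983219} \approx 0.9906$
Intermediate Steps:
$M{\left(P \right)} = P^{\frac{3}{2}}$
$y{\left(V,N \right)} = N V$
$D{\left(s \right)} = 3 s^{2}$
$u = \frac{243}{8}$ ($u = \left(- \frac{1}{8}\right) \left(-243\right) = \frac{243}{8} \approx 30.375$)
$L{\left(g \right)} = \frac{2}{\frac{171}{8} + 3 g^{2}}$ ($L{\left(g \right)} = \frac{2}{-9 + \left(3 \left(g 1^{\frac{3}{2}}\right)^{2} + \frac{243}{8}\right)} = \frac{2}{-9 + \left(3 \left(g 1\right)^{2} + \frac{243}{8}\right)} = \frac{2}{-9 + \left(3 g^{2} + \frac{243}{8}\right)} = \frac{2}{-9 + \left(\frac{243}{8} + 3 g^{2}\right)} = \frac{2}{\frac{171}{8} + 3 g^{2}}$)
$\frac{326839 - 466887}{L{\left(-379 \right)} - 141377} = \frac{326839 - 466887}{\frac{16}{3 \left(57 + 8 \left(-379\right)^{2}\right)} - 141377} = - \frac{140048}{\frac{16}{3 \left(57 + 8 \cdot 143641\right)} - 141377} = - \frac{140048}{\frac{16}{3 \left(57 + 1149128\right)} - 141377} = - \frac{140048}{\frac{16}{3 \cdot 1149185} - 141377} = - \frac{140048}{\frac{16}{3} \cdot \frac{1}{1149185} - 141377} = - \frac{140048}{\frac{16}{3447555} - 141377} = - \frac{140048}{- \frac{487404983219}{3447555}} = \left(-140048\right) \left(- \frac{3447555}{487404983219}\right) = \frac{482823182640}{487404983219}$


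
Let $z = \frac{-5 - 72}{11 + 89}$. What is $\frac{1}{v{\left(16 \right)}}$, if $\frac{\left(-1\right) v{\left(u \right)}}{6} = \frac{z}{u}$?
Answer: $\frac{800}{231} \approx 3.4632$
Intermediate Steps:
$z = - \frac{77}{100} \approx -0.77$
$v{\left(u \right)} = \frac{231}{50 u}$ ($v{\left(u \right)} = - 6 \left(- \frac{77}{100 u}\right) = \frac{231}{50 u}$)
$\frac{1}{v{\left(16 \right)}} = \frac{1}{\frac{231}{50} \cdot \frac{1}{16}} = \frac{1}{\frac{231}{800}} = \frac{800}{231}$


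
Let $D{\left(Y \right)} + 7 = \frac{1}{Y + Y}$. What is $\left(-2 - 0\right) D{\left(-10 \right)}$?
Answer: $\frac{141}{10} \approx 14.1$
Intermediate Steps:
$D{\left(Y \right)} = -7 + \frac{1}{2 Y}$ ($D{\left(Y \right)} = -7 + \frac{1}{Y + Y} = -7 + \frac{1}{2 Y}$)
$\left(-2 - 0\right) D{\left(-10 \right)} = \left(-2 - 0\right) \left(-7 + \frac{1}{2 \left(-10\right)}\right) = \left(-2 + 0\right) \left(-7 + \frac{1}{2} \left(- \frac{1}{10}\right)\right) = - 2 \left(-7 - \frac{1}{20}\right) = \left(-2\right) \left(- \frac{141}{20}\right) = \frac{141}{10}$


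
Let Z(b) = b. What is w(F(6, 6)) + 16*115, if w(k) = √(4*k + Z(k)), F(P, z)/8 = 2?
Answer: 1840 + 4*√5 ≈ 1848.9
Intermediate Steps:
F(P, z) = 16 (F(P, z) = 8*2 = 16)
w(k) = √5*√k (w(k) = √(4*k + k) = √(5*k) = √5*√k)
w(F(6, 6)) + 16*115 = √5*√16 + 16*115 = √5*4 + 1840 = 4*√5 + 1840 = 1840 + 4*√5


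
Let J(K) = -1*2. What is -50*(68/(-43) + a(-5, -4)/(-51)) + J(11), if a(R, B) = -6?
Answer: 52038/731 ≈ 71.187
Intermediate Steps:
J(K) = -2
-50*(68/(-43) + a(-5, -4)/(-51)) + J(11) = -50*(68/(-43) - 6/(-51)) - 2 = -50*(68*(-1/43) - 6*(-1/51)) - 2 = -50*(-68/43 + 2/17) - 2 = -50*(-1070/731) - 2 = 53500/731 - 2 = 52038/731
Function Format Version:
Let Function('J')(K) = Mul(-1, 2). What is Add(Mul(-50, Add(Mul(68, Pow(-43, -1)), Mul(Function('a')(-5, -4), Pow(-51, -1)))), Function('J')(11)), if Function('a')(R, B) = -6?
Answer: Rational(52038, 731) ≈ 71.187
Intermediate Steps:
Function('J')(K) = -2
Add(Mul(-50, Add(Mul(68, Pow(-43, -1)), Mul(Function('a')(-5, -4), Pow(-51, -1)))), Function('J')(11)) = Add(Mul(-50, Add(Mul(68, Pow(-43, -1)), Mul(-6, Pow(-51, -1)))), -2) = Add(Mul(-50, Add(Mul(68, Rational(-1, 43)), Mul(-6, Rational(-1, 51)))), -2) = Add(Mul(-50, Add(Rational(-68, 43), Rational(2, 17))), -2) = Add(Mul(-50, Rational(-1070, 731)), -2) = Add(Rational(53500, 731), -2) = Rational(52038, 731)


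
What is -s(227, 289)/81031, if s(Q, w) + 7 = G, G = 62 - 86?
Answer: 31/81031 ≈ 0.00038257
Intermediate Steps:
G = -24
s(Q, w) = -31 (s(Q, w) = -7 - 24 = -31)
-s(227, 289)/81031 = -(-31)/81031 = -1*(-31/81031) = 31/81031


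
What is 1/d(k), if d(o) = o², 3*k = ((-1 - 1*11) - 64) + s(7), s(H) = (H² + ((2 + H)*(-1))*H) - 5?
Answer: 9/9025 ≈ 0.00099723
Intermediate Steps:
s(H) = -5 + H² + H*(-2 - H) (s(H) = (H² + (-2 - H)*H) - 5 = (H² + H*(-2 - H)) - 5 = -5 + H² + H*(-2 - H))
k = -95/3 (k = (((-1 - 1*11) - 64) + (-5 - 2*7))/3 = (((-1 - 11) - 64) + (-5 - 14))/3 = ((-12 - 64) - 19)/3 = (-76 - 19)/3 = (⅓)*(-95) = -95/3 ≈ -31.667)
1/d(k) = 1/((-95/3)²) = 1/(9025/9) = 9/9025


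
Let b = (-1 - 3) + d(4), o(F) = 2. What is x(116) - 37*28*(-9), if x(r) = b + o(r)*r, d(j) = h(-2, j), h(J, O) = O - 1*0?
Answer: 9556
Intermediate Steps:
h(J, O) = O (h(J, O) = O + 0 = O)
d(j) = j
b = 0 (b = (-1 - 3) + 4 = -4 + 4 = 0)
x(r) = 2*r (x(r) = 0 + 2*r = 2*r)
x(116) - 37*28*(-9) = 2*116 - 37*28*(-9) = 232 - 1036*(-9) = 232 - 1*(-9324) = 232 + 9324 = 9556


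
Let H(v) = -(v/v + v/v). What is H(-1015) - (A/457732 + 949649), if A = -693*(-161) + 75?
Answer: -108671440795/114433 ≈ -9.4965e+5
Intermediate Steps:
A = 111648 (A = 111573 + 75 = 111648)
H(v) = -2 (H(v) = -(1 + 1) = -1*2 = -2)
H(-1015) - (A/457732 + 949649) = -2 - (111648/457732 + 949649) = -2 - (111648*(1/457732) + 949649) = -2 - (27912/114433 + 949649) = -2 - 1*108671211929/114433 = -2 - 108671211929/114433 = -108671440795/114433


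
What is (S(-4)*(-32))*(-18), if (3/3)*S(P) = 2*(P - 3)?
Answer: -8064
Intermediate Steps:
S(P) = -6 + 2*P (S(P) = 2*(P - 3) = 2*(-3 + P) = -6 + 2*P)
(S(-4)*(-32))*(-18) = ((-6 + 2*(-4))*(-32))*(-18) = ((-6 - 8)*(-32))*(-18) = -14*(-32)*(-18) = 448*(-18) = -8064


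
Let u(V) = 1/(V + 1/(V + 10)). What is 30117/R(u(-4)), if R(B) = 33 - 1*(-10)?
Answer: 30117/43 ≈ 700.40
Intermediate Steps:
u(V) = 1/(V + 1/(10 + V))
R(B) = 43 (R(B) = 33 + 10 = 43)
30117/R(u(-4)) = 30117/43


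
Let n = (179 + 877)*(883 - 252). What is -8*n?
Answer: -5330688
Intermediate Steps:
n = 666336 (n = 1056*631 = 666336)
-8*n = -8*666336 = -5330688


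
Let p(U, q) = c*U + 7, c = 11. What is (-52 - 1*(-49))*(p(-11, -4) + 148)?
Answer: -102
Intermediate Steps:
p(U, q) = 7 + 11*U (p(U, q) = 11*U + 7 = 7 + 11*U)
(-52 - 1*(-49))*(p(-11, -4) + 148) = (-52 - 1*(-49))*((7 + 11*(-11)) + 148) = (-52 + 49)*((7 - 121) + 148) = -3*(-114 + 148) = -3*34 = -102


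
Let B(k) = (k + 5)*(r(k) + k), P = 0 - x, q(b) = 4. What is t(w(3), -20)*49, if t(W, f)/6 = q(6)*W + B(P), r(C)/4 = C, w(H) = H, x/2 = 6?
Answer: 127008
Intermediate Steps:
x = 12 (x = 2*6 = 12)
r(C) = 4*C
P = -12 (P = 0 - 1*12 = 0 - 12 = -12)
B(k) = 5*k*(5 + k) (B(k) = (k + 5)*(4*k + k) = (5 + k)*(5*k) = 5*k*(5 + k))
t(W, f) = 2520 + 24*W (t(W, f) = 6*(4*W + 5*(-12)*(5 - 12)) = 6*(4*W + 5*(-12)*(-7)) = 6*(4*W + 420) = 6*(420 + 4*W) = 2520 + 24*W)
t(w(3), -20)*49 = (2520 + 24*3)*49 = (2520 + 72)*49 = 2592*49 = 127008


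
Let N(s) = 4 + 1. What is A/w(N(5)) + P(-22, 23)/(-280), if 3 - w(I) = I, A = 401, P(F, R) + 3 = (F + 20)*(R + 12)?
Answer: -56067/280 ≈ -200.24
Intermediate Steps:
N(s) = 5
P(F, R) = -3 + (12 + R)*(20 + F) (P(F, R) = -3 + (F + 20)*(R + 12) = -3 + (20 + F)*(12 + R) = -3 + (12 + R)*(20 + F))
w(I) = 3 - I
A/w(N(5)) + P(-22, 23)/(-280) = 401/(3 - 1*5) + (237 + 12*(-22) + 20*23 - 22*23)/(-280) = 401/(3 - 5) + (237 - 264 + 460 - 506)*(-1/280) = 401/(-2) - 73*(-1/280) = 401*(-1/2) + 73/280 = -401/2 + 73/280 = -56067/280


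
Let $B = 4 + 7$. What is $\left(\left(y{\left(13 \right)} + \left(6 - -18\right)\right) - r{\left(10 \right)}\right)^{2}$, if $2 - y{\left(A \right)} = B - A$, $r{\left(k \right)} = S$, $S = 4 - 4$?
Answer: $784$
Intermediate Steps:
$B = 11$
$S = 0$ ($S = 4 - 4 = 0$)
$r{\left(k \right)} = 0$
$y{\left(A \right)} = -9 + A$ ($y{\left(A \right)} = 2 - \left(11 - A\right) = 2 + \left(-11 + A\right) = -9 + A$)
$\left(\left(y{\left(13 \right)} + \left(6 - -18\right)\right) - r{\left(10 \right)}\right)^{2} = \left(\left(\left(-9 + 13\right) + \left(6 - -18\right)\right) - 0\right)^{2} = \left(\left(4 + \left(6 + 18\right)\right) + 0\right)^{2} = \left(\left(4 + 24\right) + 0\right)^{2} = \left(28 + 0\right)^{2} = 28^{2} = 784$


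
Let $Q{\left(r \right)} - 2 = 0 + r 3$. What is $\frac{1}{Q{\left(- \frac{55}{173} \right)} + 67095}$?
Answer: $\frac{173}{11607616} \approx 1.4904 \cdot 10^{-5}$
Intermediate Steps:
$Q{\left(r \right)} = 2 + 3 r$ ($Q{\left(r \right)} = 2 + \left(0 + r 3\right) = 2 + \left(0 + 3 r\right) = 2 + 3 r$)
$\frac{1}{Q{\left(- \frac{55}{173} \right)} + 67095} = \frac{1}{\left(2 + 3 \left(- \frac{55}{173}\right)\right) + 67095} = \frac{1}{\left(2 - \frac{165}{173}\right) + 67095} = \frac{1}{\frac{181}{173} + 67095} = \frac{1}{\frac{11607616}{173}} = \frac{173}{11607616}$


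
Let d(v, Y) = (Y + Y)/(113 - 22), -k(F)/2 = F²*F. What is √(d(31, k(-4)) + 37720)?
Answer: 2*√78095654/91 ≈ 194.22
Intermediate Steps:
k(F) = -2*F³ (k(F) = -2*F²*F = -2*F³)
d(v, Y) = 2*Y/91 (d(v, Y) = (2*Y)/91 = (2*Y)*(1/91) = 2*Y/91)
√(d(31, k(-4)) + 37720) = √(2*(-2*(-4)³)/91 + 37720) = √(2*(-2*(-64))/91 + 37720) = √((2/91)*128 + 37720) = √(256/91 + 37720) = √(3432776/91) = 2*√78095654/91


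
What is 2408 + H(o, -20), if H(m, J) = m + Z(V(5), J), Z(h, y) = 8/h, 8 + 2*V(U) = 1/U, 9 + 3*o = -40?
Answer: 31065/13 ≈ 2389.6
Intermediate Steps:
o = -49/3 (o = -3 + (1/3)*(-40) = -3 - 40/3 = -49/3 ≈ -16.333)
V(U) = -4 + 1/(2*U)
H(m, J) = -80/39 + m (H(m, J) = m + 8/(-4 + (1/2)/5) = m + 8/(-4 + (1/2)*(1/5)) = m + 8/(-4 + 1/10) = m + 8/(-39/10) = m + 8*(-10/39) = m - 80/39 = -80/39 + m)
2408 + H(o, -20) = 2408 + (-80/39 - 49/3) = 2408 - 239/13 = 31065/13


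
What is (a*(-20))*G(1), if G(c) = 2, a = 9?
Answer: -360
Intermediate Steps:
(a*(-20))*G(1) = (9*(-20))*2 = -180*2 = -360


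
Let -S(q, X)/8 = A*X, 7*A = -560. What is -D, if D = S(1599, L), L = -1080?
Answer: 691200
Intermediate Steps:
A = -80 (A = (⅐)*(-560) = -80)
S(q, X) = 640*X (S(q, X) = -(-640)*X = 640*X)
D = -691200 (D = 640*(-1080) = -691200)
-D = -1*(-691200) = 691200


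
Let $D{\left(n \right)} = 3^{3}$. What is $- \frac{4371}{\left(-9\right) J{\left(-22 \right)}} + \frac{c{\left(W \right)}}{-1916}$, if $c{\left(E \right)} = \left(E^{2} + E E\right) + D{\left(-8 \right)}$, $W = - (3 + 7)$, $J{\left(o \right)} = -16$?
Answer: $- \frac{700627}{22992} \approx -30.473$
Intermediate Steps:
$D{\left(n \right)} = 27$
$W = -10$ ($W = \left(-1\right) 10 = -10$)
$c{\left(E \right)} = 27 + 2 E^{2}$ ($c{\left(E \right)} = \left(E^{2} + E E\right) + 27 = \left(E^{2} + E^{2}\right) + 27 = 2 E^{2} + 27 = 27 + 2 E^{2}$)
$- \frac{4371}{\left(-9\right) J{\left(-22 \right)}} + \frac{c{\left(W \right)}}{-1916} = - \frac{4371}{\left(-9\right) \left(-16\right)} + \frac{27 + 2 \left(-10\right)^{2}}{-1916} = - \frac{4371}{144} + \left(27 + 2 \cdot 100\right) \left(- \frac{1}{1916}\right) = \left(-4371\right) \frac{1}{144} + \left(27 + 200\right) \left(- \frac{1}{1916}\right) = - \frac{1457}{48} + 227 \left(- \frac{1}{1916}\right) = - \frac{1457}{48} - \frac{227}{1916} = - \frac{700627}{22992}$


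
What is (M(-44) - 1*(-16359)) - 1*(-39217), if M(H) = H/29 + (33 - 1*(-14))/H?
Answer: 70911677/1276 ≈ 55573.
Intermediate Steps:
M(H) = 47/H + H/29 (M(H) = H*(1/29) + (33 + 14)/H = H/29 + 47/H = 47/H + H/29)
(M(-44) - 1*(-16359)) - 1*(-39217) = ((47/(-44) + (1/29)*(-44)) - 1*(-16359)) - 1*(-39217) = ((47*(-1/44) - 44/29) + 16359) + 39217 = ((-47/44 - 44/29) + 16359) + 39217 = (-3299/1276 + 16359) + 39217 = 20870785/1276 + 39217 = 70911677/1276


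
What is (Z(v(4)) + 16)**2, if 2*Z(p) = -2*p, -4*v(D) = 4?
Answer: 289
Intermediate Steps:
v(D) = -1 (v(D) = -1/4*4 = -1)
Z(p) = -p (Z(p) = (-2*p)/2 = -p)
(Z(v(4)) + 16)**2 = (-1*(-1) + 16)**2 = (1 + 16)**2 = 17**2 = 289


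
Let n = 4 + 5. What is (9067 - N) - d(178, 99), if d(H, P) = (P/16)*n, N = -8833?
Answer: 285509/16 ≈ 17844.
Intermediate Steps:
n = 9
d(H, P) = 9*P/16 (d(H, P) = (P/16)*9 = 9*P/16)
(9067 - N) - d(178, 99) = (9067 - 1*(-8833)) - 9*99/16 = (9067 + 8833) - 1*891/16 = 17900 - 891/16 = 285509/16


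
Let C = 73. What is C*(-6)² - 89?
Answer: 2539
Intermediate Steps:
C*(-6)² - 89 = 73*(-6)² - 89 = 73*36 - 89 = 2628 - 89 = 2539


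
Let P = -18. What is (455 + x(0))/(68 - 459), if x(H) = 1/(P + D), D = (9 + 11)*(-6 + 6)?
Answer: -8189/7038 ≈ -1.1635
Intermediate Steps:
D = 0 (D = 20*0 = 0)
x(H) = -1/18 (x(H) = 1/(-18 + 0) = 1/(-18) = -1/18)
(455 + x(0))/(68 - 459) = (455 - 1/18)/(68 - 459) = (8189/18)/(-391) = (8189/18)*(-1/391) = -8189/7038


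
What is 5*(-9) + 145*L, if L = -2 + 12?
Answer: 1405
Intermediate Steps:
L = 10
5*(-9) + 145*L = 5*(-9) + 145*10 = -45 + 1450 = 1405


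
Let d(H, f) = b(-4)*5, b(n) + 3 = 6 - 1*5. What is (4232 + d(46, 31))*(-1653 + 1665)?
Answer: 50664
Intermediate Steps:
b(n) = -2 (b(n) = -3 + (6 - 1*5) = -3 + (6 - 5) = -3 + 1 = -2)
d(H, f) = -10 (d(H, f) = -2*5 = -10)
(4232 + d(46, 31))*(-1653 + 1665) = (4232 - 10)*(-1653 + 1665) = 4222*12 = 50664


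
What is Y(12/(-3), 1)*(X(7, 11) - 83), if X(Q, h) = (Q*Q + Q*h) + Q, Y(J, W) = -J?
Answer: 200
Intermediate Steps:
X(Q, h) = Q + Q**2 + Q*h (X(Q, h) = (Q**2 + Q*h) + Q = Q + Q**2 + Q*h)
Y(12/(-3), 1)*(X(7, 11) - 83) = (-12/(-3))*(7*(1 + 7 + 11) - 83) = (-12*(-1)/3)*(7*19 - 83) = (-1*(-4))*(133 - 83) = 4*50 = 200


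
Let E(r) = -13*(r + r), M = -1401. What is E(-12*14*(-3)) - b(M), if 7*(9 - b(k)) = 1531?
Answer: -90260/7 ≈ -12894.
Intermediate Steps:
b(k) = -1468/7 (b(k) = 9 - ⅐*1531 = 9 - 1531/7 = -1468/7)
E(r) = -26*r
E(-12*14*(-3)) - b(M) = -26*(-12*14)*(-3) - 1*(-1468/7) = -(-4368)*(-3) + 1468/7 = -26*504 + 1468/7 = -13104 + 1468/7 = -90260/7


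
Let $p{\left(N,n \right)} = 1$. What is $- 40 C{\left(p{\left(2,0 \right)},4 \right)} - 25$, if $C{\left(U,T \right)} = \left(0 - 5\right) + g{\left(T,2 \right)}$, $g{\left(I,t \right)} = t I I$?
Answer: $-1105$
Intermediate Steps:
$g{\left(I,t \right)} = t I^{2}$ ($g{\left(I,t \right)} = I t I = t I^{2}$)
$C{\left(U,T \right)} = -5 + 2 T^{2}$ ($C{\left(U,T \right)} = \left(0 - 5\right) + 2 T^{2} = -5 + 2 T^{2}$)
$- 40 C{\left(p{\left(2,0 \right)},4 \right)} - 25 = - 40 \left(-5 + 2 \cdot 4^{2}\right) - 25 = - 40 \left(-5 + 2 \cdot 16\right) - 25 = - 40 \left(-5 + 32\right) - 25 = \left(-40\right) 27 - 25 = -1080 - 25 = -1105$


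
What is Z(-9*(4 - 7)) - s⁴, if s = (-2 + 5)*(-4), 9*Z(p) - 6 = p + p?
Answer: -62188/3 ≈ -20729.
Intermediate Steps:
Z(p) = ⅔ + 2*p/9 (Z(p) = ⅔ + (p + p)/9 = ⅔ + (2*p)/9 = ⅔ + 2*p/9)
s = -12 (s = 3*(-4) = -12)
Z(-9*(4 - 7)) - s⁴ = (⅔ + 2*(-9*(4 - 7))/9) - 1*(-12)⁴ = (⅔ + 2*(-9*(-3))/9) - 1*20736 = (⅔ + (2/9)*27) - 20736 = (⅔ + 6) - 20736 = 20/3 - 20736 = -62188/3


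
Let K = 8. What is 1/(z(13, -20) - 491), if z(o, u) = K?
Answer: -1/483 ≈ -0.0020704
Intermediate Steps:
z(o, u) = 8
1/(z(13, -20) - 491) = 1/(8 - 491) = 1/(-483) = -1/483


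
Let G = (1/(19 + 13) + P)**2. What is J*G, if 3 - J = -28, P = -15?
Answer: 7112671/1024 ≈ 6946.0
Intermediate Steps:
J = 31 (J = 3 - 1*(-28) = 3 + 28 = 31)
G = 229441/1024 (G = (1/(19 + 13) - 15)**2 = (1/32 - 15)**2 = (-479/32)**2 = 229441/1024 ≈ 224.06)
J*G = 31*(229441/1024) = 7112671/1024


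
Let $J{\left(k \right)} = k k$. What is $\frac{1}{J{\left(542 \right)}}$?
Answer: $\frac{1}{293764} \approx 3.4041 \cdot 10^{-6}$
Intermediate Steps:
$J{\left(k \right)} = k^{2}$
$\frac{1}{J{\left(542 \right)}} = \frac{1}{542^{2}} = \frac{1}{293764}$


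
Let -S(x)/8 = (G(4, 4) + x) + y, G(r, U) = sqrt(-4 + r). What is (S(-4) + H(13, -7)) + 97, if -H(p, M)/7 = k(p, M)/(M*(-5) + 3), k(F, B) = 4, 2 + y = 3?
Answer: 2285/19 ≈ 120.26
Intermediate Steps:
y = 1 (y = -2 + 3 = 1)
H(p, M) = -28/(3 - 5*M) (H(p, M) = -28/(M*(-5) + 3) = -28/(-5*M + 3) = -28/(3 - 5*M))
S(x) = -8 - 8*x (S(x) = -8*((sqrt(-4 + 4) + x) + 1) = -8*((sqrt(0) + x) + 1) = -8*((0 + x) + 1) = -8*(x + 1) = -8*(1 + x) = -8 - 8*x)
(S(-4) + H(13, -7)) + 97 = ((-8 - 8*(-4)) + 28/(-3 + 5*(-7))) + 97 = ((-8 + 32) + 28/(-3 - 35)) + 97 = (24 + 28/(-38)) + 97 = (24 + 28*(-1/38)) + 97 = (24 - 14/19) + 97 = 442/19 + 97 = 2285/19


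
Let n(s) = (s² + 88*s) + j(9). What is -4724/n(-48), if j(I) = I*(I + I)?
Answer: 2362/879 ≈ 2.6871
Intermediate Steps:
j(I) = 2*I² (j(I) = I*(2*I) = 2*I²)
n(s) = 162 + s² + 88*s (n(s) = (s² + 88*s) + 2*9² = (s² + 88*s) + 2*81 = (s² + 88*s) + 162 = 162 + s² + 88*s)
-4724/n(-48) = -4724/(162 + (-48)² + 88*(-48)) = -4724/(162 + 2304 - 4224) = -4724/(-1758) = -4724*(-1/1758) = 2362/879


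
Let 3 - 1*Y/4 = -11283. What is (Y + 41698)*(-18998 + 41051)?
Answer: 1915126626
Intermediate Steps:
Y = 45144 (Y = 12 - 4*(-11283) = 12 + 45132 = 45144)
(Y + 41698)*(-18998 + 41051) = (45144 + 41698)*(-18998 + 41051) = 86842*22053 = 1915126626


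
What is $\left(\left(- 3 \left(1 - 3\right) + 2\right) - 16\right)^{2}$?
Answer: $64$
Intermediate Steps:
$\left(\left(- 3 \left(1 - 3\right) + 2\right) - 16\right)^{2} = \left(\left(\left(-3\right) \left(-2\right) + 2\right) - 16\right)^{2} = \left(\left(6 + 2\right) - 16\right)^{2} = \left(8 - 16\right)^{2} = \left(-8\right)^{2} = 64$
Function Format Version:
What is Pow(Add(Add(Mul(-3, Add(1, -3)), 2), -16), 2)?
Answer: 64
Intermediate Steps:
Pow(Add(Add(Mul(-3, Add(1, -3)), 2), -16), 2) = Pow(Add(Add(Mul(-3, -2), 2), -16), 2) = Pow(Add(Add(6, 2), -16), 2) = Pow(Add(8, -16), 2) = Pow(-8, 2) = 64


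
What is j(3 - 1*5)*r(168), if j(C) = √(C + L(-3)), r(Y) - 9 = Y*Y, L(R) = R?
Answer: 28233*I*√5 ≈ 63131.0*I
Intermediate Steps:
r(Y) = 9 + Y² (r(Y) = 9 + Y*Y = 9 + Y²)
j(C) = √(-3 + C) (j(C) = √(C - 3) = √(-3 + C))
j(3 - 1*5)*r(168) = √(-3 + (3 - 1*5))*(9 + 168²) = √(-3 + (3 - 5))*(9 + 28224) = √(-3 - 2)*28233 = √(-5)*28233 = (I*√5)*28233 = 28233*I*√5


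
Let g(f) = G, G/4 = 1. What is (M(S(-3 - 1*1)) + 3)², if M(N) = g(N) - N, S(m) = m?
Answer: 121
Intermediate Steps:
G = 4 (G = 4*1 = 4)
g(f) = 4
M(N) = 4 - N
(M(S(-3 - 1*1)) + 3)² = ((4 - (-3 - 1*1)) + 3)² = ((4 - (-3 - 1)) + 3)² = ((4 - 1*(-4)) + 3)² = ((4 + 4) + 3)² = (8 + 3)² = 11² = 121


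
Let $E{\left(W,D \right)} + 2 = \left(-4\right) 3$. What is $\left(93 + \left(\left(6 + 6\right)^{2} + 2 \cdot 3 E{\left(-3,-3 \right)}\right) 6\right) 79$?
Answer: $35787$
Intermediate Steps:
$E{\left(W,D \right)} = -14$ ($E{\left(W,D \right)} = -2 - 12 = -14$)
$\left(93 + \left(\left(6 + 6\right)^{2} + 2 \cdot 3 E{\left(-3,-3 \right)}\right) 6\right) 79 = \left(93 + \left(\left(6 + 6\right)^{2} + 2 \cdot 3 \left(-14\right)\right) 6\right) 79 = \left(93 + \left(12^{2} + 6 \left(-14\right)\right) 6\right) 79 = \left(93 + \left(144 - 84\right) 6\right) 79 = \left(93 + 60 \cdot 6\right) 79 = \left(93 + 360\right) 79 = 453 \cdot 79 = 35787$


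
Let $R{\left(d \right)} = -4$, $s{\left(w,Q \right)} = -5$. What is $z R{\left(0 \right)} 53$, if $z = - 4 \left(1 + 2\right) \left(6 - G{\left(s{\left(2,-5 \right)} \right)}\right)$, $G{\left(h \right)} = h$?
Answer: $27984$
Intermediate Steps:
$z = -132$ ($z = - 4 \left(1 + 2\right) \left(6 - -5\right) = \left(-4\right) 3 \left(6 + 5\right) = \left(-12\right) 11 = -132$)
$z R{\left(0 \right)} 53 = - 132 \left(\left(-4\right) 53\right) = \left(-132\right) \left(-212\right) = 27984$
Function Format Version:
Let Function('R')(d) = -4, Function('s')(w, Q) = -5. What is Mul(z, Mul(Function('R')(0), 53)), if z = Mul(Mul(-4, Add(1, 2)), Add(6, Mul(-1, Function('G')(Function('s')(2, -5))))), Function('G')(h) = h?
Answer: 27984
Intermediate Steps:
z = -132 (z = Mul(Mul(-4, Add(1, 2)), Add(6, Mul(-1, -5))) = Mul(Mul(-4, 3), Add(6, 5)) = Mul(-12, 11) = -132)
Mul(z, Mul(Function('R')(0), 53)) = Mul(-132, Mul(-4, 53)) = Mul(-132, -212) = 27984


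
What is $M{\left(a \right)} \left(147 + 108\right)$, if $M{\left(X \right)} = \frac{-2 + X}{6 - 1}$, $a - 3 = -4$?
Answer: $-153$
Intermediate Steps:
$a = -1$ ($a = 3 - 4 = -1$)
$M{\left(X \right)} = - \frac{2}{5} + \frac{X}{5}$ ($M{\left(X \right)} = \frac{-2 + X}{5} = \left(-2 + X\right) \frac{1}{5} = - \frac{2}{5} + \frac{X}{5}$)
$M{\left(a \right)} \left(147 + 108\right) = \left(- \frac{2}{5} + \frac{1}{5} \left(-1\right)\right) \left(147 + 108\right) = \left(- \frac{2}{5} - \frac{1}{5}\right) 255 = \left(- \frac{3}{5}\right) 255 = -153$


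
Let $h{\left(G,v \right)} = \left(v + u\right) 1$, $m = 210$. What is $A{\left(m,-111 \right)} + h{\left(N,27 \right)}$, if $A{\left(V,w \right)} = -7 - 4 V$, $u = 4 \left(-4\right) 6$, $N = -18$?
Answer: $-916$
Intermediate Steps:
$u = -96$ ($u = \left(-16\right) 6 = -96$)
$h{\left(G,v \right)} = -96 + v$ ($h{\left(G,v \right)} = \left(v - 96\right) 1 = \left(-96 + v\right) 1 = -96 + v$)
$A{\left(m,-111 \right)} + h{\left(N,27 \right)} = \left(-7 - 840\right) + \left(-96 + 27\right) = \left(-7 - 840\right) - 69 = -847 - 69 = -916$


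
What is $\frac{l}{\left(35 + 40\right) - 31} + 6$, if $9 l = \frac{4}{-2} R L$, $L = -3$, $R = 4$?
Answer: $\frac{200}{33} \approx 6.0606$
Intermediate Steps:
$l = \frac{8}{3}$ ($l = \frac{\frac{4}{-2} \cdot 4 \left(-3\right)}{9} = \frac{4 \left(- \frac{1}{2}\right) 4 \left(-3\right)}{9} = \frac{\left(-2\right) 4 \left(-3\right)}{9} = \frac{\left(-8\right) \left(-3\right)}{9} = \frac{1}{9} \cdot 24 = \frac{8}{3} \approx 2.6667$)
$\frac{l}{\left(35 + 40\right) - 31} + 6 = \frac{8}{3 \left(\left(35 + 40\right) - 31\right)} + 6 = \frac{8}{3 \left(75 - 31\right)} + 6 = \frac{8}{3 \cdot 44} + 6 = \frac{8}{3} \cdot \frac{1}{44} + 6 = \frac{2}{33} + 6 = \frac{200}{33}$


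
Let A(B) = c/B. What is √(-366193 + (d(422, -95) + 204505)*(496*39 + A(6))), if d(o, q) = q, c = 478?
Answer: √35730229593/3 ≈ 63008.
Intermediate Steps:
A(B) = 478/B
√(-366193 + (d(422, -95) + 204505)*(496*39 + A(6))) = √(-366193 + (-95 + 204505)*(496*39 + 478/6)) = √(-366193 + 204410*(19344 + 478*(⅙))) = √(-366193 + 204410*(19344 + 239/3)) = √(-366193 + 204410*(58271/3)) = √(-366193 + 11911175110/3) = √(11910076531/3) = √35730229593/3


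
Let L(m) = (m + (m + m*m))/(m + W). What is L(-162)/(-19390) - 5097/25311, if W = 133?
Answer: -73667765/474420947 ≈ -0.15528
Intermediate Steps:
L(m) = (m² + 2*m)/(133 + m) (L(m) = (m + (m + m*m))/(m + 133) = (m + (m + m²))/(133 + m) = (m² + 2*m)/(133 + m))
L(-162)/(-19390) - 5097/25311 = -162*(2 - 162)/(133 - 162)/(-19390) - 5097/25311 = -162*(-160)/(-29)*(-1/19390) - 5097*1/25311 = -162*(-1/29)*(-160)*(-1/19390) - 1699/8437 = -25920/29*(-1/19390) - 1699/8437 = 2592/56231 - 1699/8437 = -73667765/474420947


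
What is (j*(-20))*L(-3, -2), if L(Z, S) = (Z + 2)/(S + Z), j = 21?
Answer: -84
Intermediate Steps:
L(Z, S) = (2 + Z)/(S + Z)
(j*(-20))*L(-3, -2) = (21*(-20))*((2 - 3)/(-2 - 3)) = -420*(-1)/(-5) = -(-84)*(-1) = -420*1/5 = -84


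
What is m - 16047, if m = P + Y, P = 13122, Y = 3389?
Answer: 464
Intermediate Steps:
m = 16511 (m = 13122 + 3389 = 16511)
m - 16047 = 16511 - 16047 = 464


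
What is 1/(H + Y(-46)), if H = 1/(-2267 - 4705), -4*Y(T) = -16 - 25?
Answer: 3486/35731 ≈ 0.097562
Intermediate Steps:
Y(T) = 41/4 (Y(T) = -(-16 - 25)/4 = -¼*(-41) = 41/4)
H = -1/6972 (H = 1/(-6972) = -1/6972 ≈ -0.00014343)
1/(H + Y(-46)) = 1/(-1/6972 + 41/4) = 1/(35731/3486) = 3486/35731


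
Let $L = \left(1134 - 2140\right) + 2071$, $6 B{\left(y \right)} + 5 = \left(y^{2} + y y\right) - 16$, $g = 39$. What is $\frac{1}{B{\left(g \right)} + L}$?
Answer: $\frac{2}{3137} \approx 0.00063755$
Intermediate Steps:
$B{\left(y \right)} = - \frac{7}{2} + \frac{y^{2}}{3}$ ($B{\left(y \right)} = - \frac{5}{6} + \frac{\left(y^{2} + y y\right) - 16}{6} = - \frac{5}{6} + \frac{\left(y^{2} + y^{2}\right) - 16}{6} = - \frac{5}{6} + \frac{2 y^{2} - 16}{6} = - \frac{5}{6} + \frac{-16 + 2 y^{2}}{6} = - \frac{5}{6} + \left(- \frac{8}{3} + \frac{y^{2}}{3}\right) = - \frac{7}{2} + \frac{y^{2}}{3}$)
$L = 1065$ ($L = -1006 + 2071 = 1065$)
$\frac{1}{B{\left(g \right)} + L} = \frac{1}{\left(- \frac{7}{2} + \frac{39^{2}}{3}\right) + 1065} = \frac{1}{\left(- \frac{7}{2} + \frac{1}{3} \cdot 1521\right) + 1065} = \frac{1}{\left(- \frac{7}{2} + 507\right) + 1065} = \frac{1}{\frac{1007}{2} + 1065} = \frac{1}{\frac{3137}{2}} = \frac{2}{3137}$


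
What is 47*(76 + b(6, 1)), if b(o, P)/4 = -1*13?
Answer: 1128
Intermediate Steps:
b(o, P) = -52 (b(o, P) = 4*(-1*13) = 4*(-13) = -52)
47*(76 + b(6, 1)) = 47*(76 - 52) = 47*24 = 1128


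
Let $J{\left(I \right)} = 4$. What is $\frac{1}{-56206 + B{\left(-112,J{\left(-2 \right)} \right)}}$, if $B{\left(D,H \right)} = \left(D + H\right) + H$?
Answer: $- \frac{1}{56310} \approx -1.7759 \cdot 10^{-5}$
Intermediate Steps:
$B{\left(D,H \right)} = D + 2 H$
$\frac{1}{-56206 + B{\left(-112,J{\left(-2 \right)} \right)}} = \frac{1}{-56206 + \left(-112 + 2 \cdot 4\right)} = \frac{1}{-56206 + \left(-112 + 8\right)} = \frac{1}{-56206 - 104} = \frac{1}{-56310} = - \frac{1}{56310}$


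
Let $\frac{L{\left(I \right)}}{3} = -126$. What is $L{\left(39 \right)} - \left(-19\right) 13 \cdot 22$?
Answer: $5056$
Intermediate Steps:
$L{\left(I \right)} = -378$ ($L{\left(I \right)} = 3 \left(-126\right) = -378$)
$L{\left(39 \right)} - \left(-19\right) 13 \cdot 22 = -378 - \left(-19\right) 13 \cdot 22 = -378 - \left(-247\right) 22 = -378 - -5434 = -378 + 5434 = 5056$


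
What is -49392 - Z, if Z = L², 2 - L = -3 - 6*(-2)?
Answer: -49441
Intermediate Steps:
L = -7 (L = 2 - (-3 - 6*(-2)) = 2 - (-3 + 12) = 2 - 1*9 = 2 - 9 = -7)
Z = 49 (Z = (-7)² = 49)
-49392 - Z = -49392 - 1*49 = -49392 - 49 = -49441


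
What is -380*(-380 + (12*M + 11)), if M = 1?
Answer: 135660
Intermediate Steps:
-380*(-380 + (12*M + 11)) = -380*(-380 + (12*1 + 11)) = -380*(-380 + (12 + 11)) = -380*(-380 + 23) = -380*(-357) = 135660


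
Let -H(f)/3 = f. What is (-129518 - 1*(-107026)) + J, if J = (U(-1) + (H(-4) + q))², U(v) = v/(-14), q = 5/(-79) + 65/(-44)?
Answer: -13250646270039/592046224 ≈ -22381.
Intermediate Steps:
q = -5355/3476 (q = 5*(-1/79) + 65*(-1/44) = -5/79 - 65/44 = -5355/3476 ≈ -1.5406)
H(f) = -3*f
U(v) = -v/14 (U(v) = v*(-1/14) = -v/14)
J = 65657400169/592046224 (J = (-1/14*(-1) + (-3*(-4) - 5355/3476))² = (1/14 + (12 - 5355/3476))² = (1/14 + 36357/3476)² = (256237/24332)² = 65657400169/592046224 ≈ 110.90)
(-129518 - 1*(-107026)) + J = (-129518 - 1*(-107026)) + 65657400169/592046224 = (-129518 + 107026) + 65657400169/592046224 = -22492 + 65657400169/592046224 = -13250646270039/592046224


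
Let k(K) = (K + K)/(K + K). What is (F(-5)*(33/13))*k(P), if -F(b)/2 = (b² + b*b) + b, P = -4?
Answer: -2970/13 ≈ -228.46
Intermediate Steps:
k(K) = 1 (k(K) = (2*K)/((2*K)) = (2*K)*(1/(2*K)) = 1)
F(b) = -4*b² - 2*b (F(b) = -2*((b² + b*b) + b) = -2*((b² + b²) + b) = -2*(2*b² + b) = -2*(b + 2*b²) = -4*b² - 2*b)
(F(-5)*(33/13))*k(P) = ((-2*(-5)*(1 + 2*(-5)))*(33/13))*1 = ((-2*(-5)*(1 - 10))*(33*(1/13)))*1 = (-2*(-5)*(-9)*(33/13))*1 = -90*33/13*1 = -2970/13*1 = -2970/13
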